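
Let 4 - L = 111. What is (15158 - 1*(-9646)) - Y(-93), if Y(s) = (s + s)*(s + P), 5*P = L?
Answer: 17628/5 ≈ 3525.6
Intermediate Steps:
L = -107 (L = 4 - 1*111 = 4 - 111 = -107)
P = -107/5 (P = (1/5)*(-107) = -107/5 ≈ -21.400)
Y(s) = 2*s*(-107/5 + s) (Y(s) = (s + s)*(s - 107/5) = (2*s)*(-107/5 + s) = 2*s*(-107/5 + s))
(15158 - 1*(-9646)) - Y(-93) = (15158 - 1*(-9646)) - 2*(-93)*(-107 + 5*(-93))/5 = (15158 + 9646) - 2*(-93)*(-107 - 465)/5 = 24804 - 2*(-93)*(-572)/5 = 24804 - 1*106392/5 = 24804 - 106392/5 = 17628/5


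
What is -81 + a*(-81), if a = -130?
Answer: 10449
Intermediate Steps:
-81 + a*(-81) = -81 - 130*(-81) = -81 + 10530 = 10449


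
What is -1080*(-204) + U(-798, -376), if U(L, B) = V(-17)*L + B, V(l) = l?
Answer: 233510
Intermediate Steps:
U(L, B) = B - 17*L (U(L, B) = -17*L + B = B - 17*L)
-1080*(-204) + U(-798, -376) = -1080*(-204) + (-376 - 17*(-798)) = 220320 + (-376 + 13566) = 220320 + 13190 = 233510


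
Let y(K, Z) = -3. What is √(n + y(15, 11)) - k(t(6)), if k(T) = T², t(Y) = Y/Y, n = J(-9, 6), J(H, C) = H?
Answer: -1 + 2*I*√3 ≈ -1.0 + 3.4641*I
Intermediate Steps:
n = -9
t(Y) = 1
√(n + y(15, 11)) - k(t(6)) = √(-9 - 3) - 1*1² = √(-12) - 1*1 = 2*I*√3 - 1 = -1 + 2*I*√3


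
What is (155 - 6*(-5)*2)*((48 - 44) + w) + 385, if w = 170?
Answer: 37795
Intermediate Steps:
(155 - 6*(-5)*2)*((48 - 44) + w) + 385 = (155 - 6*(-5)*2)*((48 - 44) + 170) + 385 = (155 + 30*2)*(4 + 170) + 385 = (155 + 60)*174 + 385 = 215*174 + 385 = 37410 + 385 = 37795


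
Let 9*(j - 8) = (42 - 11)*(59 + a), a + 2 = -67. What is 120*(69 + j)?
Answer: 15320/3 ≈ 5106.7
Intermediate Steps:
a = -69 (a = -2 - 67 = -69)
j = -238/9 (j = 8 + ((42 - 11)*(59 - 69))/9 = 8 + (31*(-10))/9 = 8 + (⅑)*(-310) = 8 - 310/9 = -238/9 ≈ -26.444)
120*(69 + j) = 120*(69 - 238/9) = 120*(383/9) = 15320/3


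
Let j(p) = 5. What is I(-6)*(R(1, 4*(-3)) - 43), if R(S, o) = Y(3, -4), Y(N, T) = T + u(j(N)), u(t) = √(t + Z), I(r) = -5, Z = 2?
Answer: 235 - 5*√7 ≈ 221.77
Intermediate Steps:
u(t) = √(2 + t) (u(t) = √(t + 2) = √(2 + t))
Y(N, T) = T + √7 (Y(N, T) = T + √(2 + 5) = T + √7)
R(S, o) = -4 + √7
I(-6)*(R(1, 4*(-3)) - 43) = -5*((-4 + √7) - 43) = -5*(-47 + √7) = 235 - 5*√7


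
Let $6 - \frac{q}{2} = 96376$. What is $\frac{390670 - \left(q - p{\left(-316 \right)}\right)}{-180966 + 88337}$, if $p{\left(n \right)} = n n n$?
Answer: $\frac{30971086}{92629} \approx 334.36$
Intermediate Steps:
$q = -192740$ ($q = 12 - 192752 = -192740$)
$p{\left(n \right)} = n^{3}$ ($p{\left(n \right)} = n^{2} n = n^{3}$)
$\frac{390670 - \left(q - p{\left(-316 \right)}\right)}{-180966 + 88337} = \frac{390670 + \left(\left(-316\right)^{3} - -192740\right)}{-180966 + 88337} = \frac{390670 + \left(-31554496 + 192740\right)}{-92629} = \left(390670 - 31361756\right) \left(- \frac{1}{92629}\right) = \left(-30971086\right) \left(- \frac{1}{92629}\right) = \frac{30971086}{92629}$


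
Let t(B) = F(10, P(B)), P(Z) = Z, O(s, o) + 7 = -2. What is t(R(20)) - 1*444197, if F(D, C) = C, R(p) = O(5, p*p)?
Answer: -444206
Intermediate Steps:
O(s, o) = -9 (O(s, o) = -7 - 2 = -9)
R(p) = -9
t(B) = B
t(R(20)) - 1*444197 = -9 - 1*444197 = -9 - 444197 = -444206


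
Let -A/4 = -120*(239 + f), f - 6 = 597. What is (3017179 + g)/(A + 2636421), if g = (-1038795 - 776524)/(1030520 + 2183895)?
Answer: 9698463619966/9773689175115 ≈ 0.99230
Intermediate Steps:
f = 603 (f = 6 + 597 = 603)
A = 404160 (A = -(-480)*(239 + 603) = -(-480)*842 = -4*(-101040) = 404160)
g = -1815319/3214415 ≈ -0.56474
(3017179 + g)/(A + 2636421) = (3017179 - 1815319/3214415)/(404160 + 2636421) = (9698463619966/3214415)/3040581 = (9698463619966/3214415)*(1/3040581) = 9698463619966/9773689175115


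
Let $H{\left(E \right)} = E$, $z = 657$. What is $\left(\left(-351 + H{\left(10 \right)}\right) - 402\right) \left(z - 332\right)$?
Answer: $-241475$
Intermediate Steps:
$\left(\left(-351 + H{\left(10 \right)}\right) - 402\right) \left(z - 332\right) = \left(\left(-351 + 10\right) - 402\right) \left(657 - 332\right) = \left(-341 - 402\right) 325 = \left(-743\right) 325 = -241475$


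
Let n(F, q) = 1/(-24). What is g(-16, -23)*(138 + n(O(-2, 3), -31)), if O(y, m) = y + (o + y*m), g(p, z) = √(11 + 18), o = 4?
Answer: 3311*√29/24 ≈ 742.93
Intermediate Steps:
g(p, z) = √29
O(y, m) = 4 + y + m*y (O(y, m) = y + (4 + y*m) = y + (4 + m*y) = 4 + y + m*y)
n(F, q) = -1/24
g(-16, -23)*(138 + n(O(-2, 3), -31)) = √29*(138 - 1/24) = √29*(3311/24) = 3311*√29/24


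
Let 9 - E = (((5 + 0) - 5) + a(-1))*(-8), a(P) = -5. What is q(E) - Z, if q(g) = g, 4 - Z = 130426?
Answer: 130391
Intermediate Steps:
Z = -130422 (Z = 4 - 1*130426 = 4 - 130426 = -130422)
E = -31 (E = 9 - (((5 + 0) - 5) - 5)*(-8) = 9 - ((5 - 5) - 5)*(-8) = 9 - (0 - 5)*(-8) = 9 - (-5)*(-8) = 9 - 1*40 = 9 - 40 = -31)
q(E) - Z = -31 - 1*(-130422) = -31 + 130422 = 130391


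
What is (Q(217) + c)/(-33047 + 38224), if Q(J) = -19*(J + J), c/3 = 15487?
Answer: 38215/5177 ≈ 7.3817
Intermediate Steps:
c = 46461 (c = 3*15487 = 46461)
Q(J) = -38*J
(Q(217) + c)/(-33047 + 38224) = (-38*217 + 46461)/(-33047 + 38224) = (-8246 + 46461)/5177 = 38215*(1/5177) = 38215/5177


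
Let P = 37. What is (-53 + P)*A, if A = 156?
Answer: -2496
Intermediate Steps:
(-53 + P)*A = (-53 + 37)*156 = -16*156 = -2496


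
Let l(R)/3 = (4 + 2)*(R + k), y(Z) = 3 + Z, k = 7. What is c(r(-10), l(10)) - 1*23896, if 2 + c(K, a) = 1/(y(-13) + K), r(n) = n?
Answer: -477961/20 ≈ -23898.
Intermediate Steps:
l(R) = 126 + 18*R (l(R) = 3*((4 + 2)*(R + 7)) = 3*(6*(7 + R)) = 3*(42 + 6*R) = 126 + 18*R)
c(K, a) = -2 + 1/(-10 + K) (c(K, a) = -2 + 1/((3 - 13) + K) = -2 + 1/(-10 + K))
c(r(-10), l(10)) - 1*23896 = (21 - 2*(-10))/(-10 - 10) - 1*23896 = (21 + 20)/(-20) - 23896 = -1/20*41 - 23896 = -41/20 - 23896 = -477961/20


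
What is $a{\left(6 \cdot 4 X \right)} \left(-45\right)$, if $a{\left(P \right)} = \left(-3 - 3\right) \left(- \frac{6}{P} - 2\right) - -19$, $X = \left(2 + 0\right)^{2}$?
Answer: $- \frac{11295}{8} \approx -1411.9$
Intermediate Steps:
$X = 4$ ($X = 2^{2} = 4$)
$a{\left(P \right)} = 31 + \frac{36}{P}$ ($a{\left(P \right)} = - 6 \left(-2 - \frac{6}{P}\right) + 19 = \left(12 + \frac{36}{P}\right) + 19 = 31 + \frac{36}{P}$)
$a{\left(6 \cdot 4 X \right)} \left(-45\right) = \left(31 + \frac{36}{6 \cdot 4 \cdot 4}\right) \left(-45\right) = \left(31 + \frac{36}{24 \cdot 4}\right) \left(-45\right) = \left(31 + \frac{36}{96}\right) \left(-45\right) = \left(31 + 36 \cdot \frac{1}{96}\right) \left(-45\right) = \left(31 + \frac{3}{8}\right) \left(-45\right) = \frac{251}{8} \left(-45\right) = - \frac{11295}{8}$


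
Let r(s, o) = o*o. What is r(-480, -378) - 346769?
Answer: -203885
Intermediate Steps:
r(s, o) = o²
r(-480, -378) - 346769 = (-378)² - 346769 = 142884 - 346769 = -203885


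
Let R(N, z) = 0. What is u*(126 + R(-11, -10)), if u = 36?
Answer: 4536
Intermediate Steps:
u*(126 + R(-11, -10)) = 36*(126 + 0) = 36*126 = 4536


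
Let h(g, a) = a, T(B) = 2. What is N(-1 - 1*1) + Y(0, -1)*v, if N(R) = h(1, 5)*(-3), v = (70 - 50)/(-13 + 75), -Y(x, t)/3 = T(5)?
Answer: -525/31 ≈ -16.935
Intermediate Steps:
Y(x, t) = -6 (Y(x, t) = -3*2 = -6)
v = 10/31 (v = 20/62 = 20*(1/62) = 10/31 ≈ 0.32258)
N(R) = -15 (N(R) = 5*(-3) = -15)
N(-1 - 1*1) + Y(0, -1)*v = -15 - 6*10/31 = -15 - 60/31 = -525/31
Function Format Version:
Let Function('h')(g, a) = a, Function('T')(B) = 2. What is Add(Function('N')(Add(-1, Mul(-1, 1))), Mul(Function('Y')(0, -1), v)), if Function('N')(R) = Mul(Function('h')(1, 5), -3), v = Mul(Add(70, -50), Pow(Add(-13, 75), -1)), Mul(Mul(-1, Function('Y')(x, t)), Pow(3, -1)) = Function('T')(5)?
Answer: Rational(-525, 31) ≈ -16.935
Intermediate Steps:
Function('Y')(x, t) = -6 (Function('Y')(x, t) = Mul(-3, 2) = -6)
v = Rational(10, 31) (v = Mul(20, Pow(62, -1)) = Mul(20, Rational(1, 62)) = Rational(10, 31) ≈ 0.32258)
Function('N')(R) = -15 (Function('N')(R) = Mul(5, -3) = -15)
Add(Function('N')(Add(-1, Mul(-1, 1))), Mul(Function('Y')(0, -1), v)) = Add(-15, Mul(-6, Rational(10, 31))) = Add(-15, Rational(-60, 31)) = Rational(-525, 31)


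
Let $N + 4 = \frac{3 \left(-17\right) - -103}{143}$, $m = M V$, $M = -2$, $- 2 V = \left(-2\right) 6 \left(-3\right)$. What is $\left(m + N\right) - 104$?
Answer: $- \frac{788}{11} \approx -71.636$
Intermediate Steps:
$V = -18$ ($V = - \frac{\left(-2\right) 6 \left(-3\right)}{2} = - \frac{\left(-12\right) \left(-3\right)}{2} = \left(- \frac{1}{2}\right) 36 = -18$)
$m = 36$ ($m = \left(-2\right) \left(-18\right) = 36$)
$N = - \frac{40}{11}$ ($N = -4 + \frac{3 \left(-17\right) - -103}{143} = -4 + \left(-51 + 103\right) \frac{1}{143} = -4 + 52 \cdot \frac{1}{143} = -4 + \frac{4}{11} = - \frac{40}{11} \approx -3.6364$)
$\left(m + N\right) - 104 = \left(36 - \frac{40}{11}\right) - 104 = \frac{356}{11} - 104 = - \frac{788}{11}$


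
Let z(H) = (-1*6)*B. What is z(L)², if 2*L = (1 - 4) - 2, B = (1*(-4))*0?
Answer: 0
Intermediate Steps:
B = 0 (B = -4*0 = 0)
L = -5/2 (L = ((1 - 4) - 2)/2 = (-3 - 2)/2 = (½)*(-5) = -5/2 ≈ -2.5000)
z(H) = 0 (z(H) = -1*6*0 = -6*0 = 0)
z(L)² = 0² = 0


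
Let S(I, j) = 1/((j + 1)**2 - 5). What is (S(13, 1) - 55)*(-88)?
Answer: 4928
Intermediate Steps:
S(I, j) = 1/(-5 + (1 + j)**2) (S(I, j) = 1/((1 + j)**2 - 5) = 1/(-5 + (1 + j)**2))
(S(13, 1) - 55)*(-88) = (1/(-5 + (1 + 1)**2) - 55)*(-88) = (1/(-5 + 2**2) - 55)*(-88) = (1/(-5 + 4) - 55)*(-88) = (1/(-1) - 55)*(-88) = (-1 - 55)*(-88) = -56*(-88) = 4928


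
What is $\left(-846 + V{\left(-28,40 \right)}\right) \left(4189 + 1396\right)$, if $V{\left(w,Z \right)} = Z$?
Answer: $-4501510$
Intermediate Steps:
$\left(-846 + V{\left(-28,40 \right)}\right) \left(4189 + 1396\right) = \left(-846 + 40\right) \left(4189 + 1396\right) = \left(-806\right) 5585 = -4501510$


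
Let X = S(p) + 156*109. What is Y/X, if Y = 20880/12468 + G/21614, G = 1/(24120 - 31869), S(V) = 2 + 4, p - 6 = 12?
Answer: 291427180601/2960061056163540 ≈ 9.8453e-5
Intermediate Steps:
p = 18 (p = 6 + 12 = 18)
S(V) = 6
G = -1/7749 (G = 1/(-7749) = -1/7749 ≈ -0.00012905)
X = 17010 (X = 6 + 156*109 = 6 + 17004 = 17010)
Y = 291427180601/174018874554 (Y = 20880/12468 - 1/7749/21614 = 20880*(1/12468) - 1/7749*1/21614 = 1740/1039 - 1/167486886 = 291427180601/174018874554 ≈ 1.6747)
Y/X = (291427180601/174018874554)/17010 = (291427180601/174018874554)*(1/17010) = 291427180601/2960061056163540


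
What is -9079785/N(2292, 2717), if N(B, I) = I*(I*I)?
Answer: -63495/140259691 ≈ -0.00045270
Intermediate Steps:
N(B, I) = I³ (N(B, I) = I*I² = I³)
-9079785/N(2292, 2717) = -9079785/(2717³) = -9079785/20057135813 = -9079785*1/20057135813 = -63495/140259691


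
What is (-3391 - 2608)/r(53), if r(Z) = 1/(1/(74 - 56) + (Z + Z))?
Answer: -11452091/18 ≈ -6.3623e+5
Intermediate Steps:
r(Z) = 1/(1/18 + 2*Z)
(-3391 - 2608)/r(53) = (-3391 - 2608)/((18/(1 + 36*53))) = -5999/(18/(1 + 1908)) = -5999/(18/1909) = -5999/(18*(1/1909)) = -5999/18/1909 = -5999*1909/18 = -11452091/18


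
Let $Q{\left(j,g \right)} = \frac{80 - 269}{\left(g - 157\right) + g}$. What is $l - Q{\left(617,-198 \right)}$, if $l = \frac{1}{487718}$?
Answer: $- \frac{13168307}{38529722} \approx -0.34177$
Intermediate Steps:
$l = \frac{1}{487718} \approx 2.0504 \cdot 10^{-6}$
$Q{\left(j,g \right)} = - \frac{189}{-157 + 2 g}$ ($Q{\left(j,g \right)} = - \frac{189}{\left(-157 + g\right) + g} = - \frac{189}{-157 + 2 g}$)
$l - Q{\left(617,-198 \right)} = \frac{1}{487718} - - \frac{189}{-157 + 2 \left(-198\right)} = \frac{1}{487718} - - \frac{189}{-157 - 396} = \frac{1}{487718} - - \frac{189}{-553} = \frac{1}{487718} - \left(-189\right) \left(- \frac{1}{553}\right) = \frac{1}{487718} - \frac{27}{79} = - \frac{13168307}{38529722}$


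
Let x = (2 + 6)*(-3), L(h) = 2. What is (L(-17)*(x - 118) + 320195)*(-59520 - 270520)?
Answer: -105583426440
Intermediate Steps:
x = -24 (x = 8*(-3) = -24)
(L(-17)*(x - 118) + 320195)*(-59520 - 270520) = (2*(-24 - 118) + 320195)*(-59520 - 270520) = (2*(-142) + 320195)*(-330040) = (-284 + 320195)*(-330040) = 319911*(-330040) = -105583426440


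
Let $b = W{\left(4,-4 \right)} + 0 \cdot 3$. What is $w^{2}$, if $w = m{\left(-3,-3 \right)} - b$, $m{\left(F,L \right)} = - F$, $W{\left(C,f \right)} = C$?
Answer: $1$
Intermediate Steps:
$b = 4$ ($b = 4 + 0 \cdot 3 = 4 + 0 = 4$)
$w = -1$ ($w = \left(-1\right) \left(-3\right) - 4 = 3 - 4 = -1$)
$w^{2} = \left(-1\right)^{2} = 1$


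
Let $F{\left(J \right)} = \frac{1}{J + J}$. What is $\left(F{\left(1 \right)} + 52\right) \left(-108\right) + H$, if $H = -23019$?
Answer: $-28689$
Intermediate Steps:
$F{\left(J \right)} = \frac{1}{2 J}$
$\left(F{\left(1 \right)} + 52\right) \left(-108\right) + H = \left(\frac{1}{2 \cdot 1} + 52\right) \left(-108\right) - 23019 = \left(\frac{1}{2} \cdot 1 + 52\right) \left(-108\right) - 23019 = \left(\frac{1}{2} + 52\right) \left(-108\right) - 23019 = \frac{105}{2} \left(-108\right) - 23019 = -5670 - 23019 = -28689$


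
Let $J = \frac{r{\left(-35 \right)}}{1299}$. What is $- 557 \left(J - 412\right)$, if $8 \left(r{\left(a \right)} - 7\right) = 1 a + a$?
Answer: $\frac{1192402763}{5196} \approx 2.2948 \cdot 10^{5}$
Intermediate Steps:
$r{\left(a \right)} = 7 + \frac{a}{4}$ ($r{\left(a \right)} = 7 + \frac{1 a + a}{8} = 7 + \frac{a + a}{8} = 7 + \frac{2 a}{8} = 7 + \frac{a}{4}$)
$J = - \frac{7}{5196}$ ($J = \frac{7 + \frac{1}{4} \left(-35\right)}{1299} = \left(7 - \frac{35}{4}\right) \frac{1}{1299} = \left(- \frac{7}{4}\right) \frac{1}{1299} = - \frac{7}{5196} \approx -0.0013472$)
$- 557 \left(J - 412\right) = - 557 \left(- \frac{7}{5196} - 412\right) = \left(-557\right) \left(- \frac{2140759}{5196}\right) = \frac{1192402763}{5196}$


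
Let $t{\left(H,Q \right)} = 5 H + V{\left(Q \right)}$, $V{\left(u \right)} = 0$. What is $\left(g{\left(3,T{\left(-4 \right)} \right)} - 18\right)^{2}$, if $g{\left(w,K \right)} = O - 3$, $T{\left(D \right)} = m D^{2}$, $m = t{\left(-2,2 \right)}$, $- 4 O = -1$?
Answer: $\frac{6889}{16} \approx 430.56$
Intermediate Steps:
$O = \frac{1}{4}$ ($O = \left(- \frac{1}{4}\right) \left(-1\right) = \frac{1}{4} \approx 0.25$)
$t{\left(H,Q \right)} = 5 H$ ($t{\left(H,Q \right)} = 5 H + 0 = 5 H$)
$m = -10$ ($m = 5 \left(-2\right) = -10$)
$T{\left(D \right)} = - 10 D^{2}$
$g{\left(w,K \right)} = - \frac{11}{4}$ ($g{\left(w,K \right)} = \frac{1}{4} - 3 = - \frac{11}{4}$)
$\left(g{\left(3,T{\left(-4 \right)} \right)} - 18\right)^{2} = \left(- \frac{11}{4} - 18\right)^{2} = \left(- \frac{83}{4}\right)^{2} = \frac{6889}{16}$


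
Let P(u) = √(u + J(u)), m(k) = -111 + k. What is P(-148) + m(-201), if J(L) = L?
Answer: -312 + 2*I*√74 ≈ -312.0 + 17.205*I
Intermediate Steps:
P(u) = √2*√u (P(u) = √(u + u) = √(2*u) = √2*√u)
P(-148) + m(-201) = √2*√(-148) + (-111 - 201) = √2*(2*I*√37) - 312 = 2*I*√74 - 312 = -312 + 2*I*√74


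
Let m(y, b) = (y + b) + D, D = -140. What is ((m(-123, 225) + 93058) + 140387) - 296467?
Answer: -63060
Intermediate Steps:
m(y, b) = -140 + b + y (m(y, b) = (y + b) - 140 = (b + y) - 140 = -140 + b + y)
((m(-123, 225) + 93058) + 140387) - 296467 = (((-140 + 225 - 123) + 93058) + 140387) - 296467 = ((-38 + 93058) + 140387) - 296467 = (93020 + 140387) - 296467 = 233407 - 296467 = -63060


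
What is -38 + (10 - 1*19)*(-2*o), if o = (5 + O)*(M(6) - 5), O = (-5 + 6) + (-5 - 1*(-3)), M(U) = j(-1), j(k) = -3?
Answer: -614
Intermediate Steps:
M(U) = -3
O = -1 (O = 1 + (-5 + 3) = 1 - 2 = -1)
o = -32 (o = (5 - 1)*(-3 - 5) = 4*(-8) = -32)
-38 + (10 - 1*19)*(-2*o) = -38 + (10 - 1*19)*(-2*(-32)) = -38 + (10 - 19)*64 = -38 - 9*64 = -38 - 576 = -614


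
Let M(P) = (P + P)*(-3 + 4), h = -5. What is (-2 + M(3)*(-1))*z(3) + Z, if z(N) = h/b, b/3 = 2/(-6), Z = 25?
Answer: -15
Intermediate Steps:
b = -1 (b = 3*(2/(-6)) = 3*(2*(-1/6)) = 3*(-1/3) = -1)
M(P) = 2*P (M(P) = (2*P)*1 = 2*P)
z(N) = 5 (z(N) = -5/(-1) = -5*(-1) = 5)
(-2 + M(3)*(-1))*z(3) + Z = (-2 + (2*3)*(-1))*5 + 25 = (-2 + 6*(-1))*5 + 25 = (-2 - 6)*5 + 25 = -8*5 + 25 = -40 + 25 = -15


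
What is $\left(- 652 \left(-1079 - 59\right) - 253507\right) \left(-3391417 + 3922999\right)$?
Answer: $259661327958$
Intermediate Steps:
$\left(- 652 \left(-1079 - 59\right) - 253507\right) \left(-3391417 + 3922999\right) = \left(\left(-652\right) \left(-1138\right) - 253507\right) 531582 = \left(741976 - 253507\right) 531582 = 488469 \cdot 531582 = 259661327958$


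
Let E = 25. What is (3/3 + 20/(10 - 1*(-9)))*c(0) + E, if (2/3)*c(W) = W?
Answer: 25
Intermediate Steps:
c(W) = 3*W/2
(3/3 + 20/(10 - 1*(-9)))*c(0) + E = (3/3 + 20/(10 - 1*(-9)))*((3/2)*0) + 25 = (3*(⅓) + 20/(10 + 9))*0 + 25 = (1 + 20/19)*0 + 25 = (39/19)*0 + 25 = 0 + 25 = 25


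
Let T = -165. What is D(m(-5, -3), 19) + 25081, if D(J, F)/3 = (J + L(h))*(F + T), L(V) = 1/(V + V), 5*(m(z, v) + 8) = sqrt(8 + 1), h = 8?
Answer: 1131793/40 ≈ 28295.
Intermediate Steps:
m(z, v) = -37/5 (m(z, v) = -8 + sqrt(8 + 1)/5 = -8 + sqrt(9)/5 = -8 + (1/5)*3 = -8 + 3/5 = -37/5)
L(V) = 1/(2*V)
D(J, F) = 3*(-165 + F)*(1/16 + J) (D(J, F) = 3*((J + (1/2)/8)*(F - 165)) = 3*((J + (1/2)*(1/8))*(-165 + F)) = 3*((J + 1/16)*(-165 + F)) = 3*((1/16 + J)*(-165 + F)) = 3*((-165 + F)*(1/16 + J)) = 3*(-165 + F)*(1/16 + J))
D(m(-5, -3), 19) + 25081 = (-495/16 - 495*(-37/5) + (3/16)*19 + 3*19*(-37/5)) + 25081 = (-495/16 + 3663 + 57/16 - 2109/5) + 25081 = 128553/40 + 25081 = 1131793/40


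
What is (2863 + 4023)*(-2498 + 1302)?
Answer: -8235656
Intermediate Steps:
(2863 + 4023)*(-2498 + 1302) = 6886*(-1196) = -8235656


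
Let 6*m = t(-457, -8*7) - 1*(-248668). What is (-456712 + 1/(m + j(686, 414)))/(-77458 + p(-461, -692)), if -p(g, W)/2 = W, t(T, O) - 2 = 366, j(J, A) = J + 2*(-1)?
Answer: 6422893093/1069854020 ≈ 6.0035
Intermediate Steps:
j(J, A) = -2 + J (j(J, A) = J - 2 = -2 + J)
t(T, O) = 368 (t(T, O) = 2 + 366 = 368)
p(g, W) = -2*W
m = 41506 (m = (368 - 1*(-248668))/6 = (368 + 248668)/6 = (⅙)*249036 = 41506)
(-456712 + 1/(m + j(686, 414)))/(-77458 + p(-461, -692)) = (-456712 + 1/(41506 + (-2 + 686)))/(-77458 - 2*(-692)) = (-456712 + 1/(41506 + 684))/(-77458 + 1384) = (-456712 + 1/42190)/(-76074) = (-456712 + 1/42190)*(-1/76074) = -19268679279/42190*(-1/76074) = 6422893093/1069854020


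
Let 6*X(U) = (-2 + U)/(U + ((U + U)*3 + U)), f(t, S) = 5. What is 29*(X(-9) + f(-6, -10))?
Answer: 62959/432 ≈ 145.74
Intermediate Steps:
X(U) = (-2 + U)/(48*U) (X(U) = ((-2 + U)/(U + ((U + U)*3 + U)))/6 = ((-2 + U)/(U + ((2*U)*3 + U)))/6 = ((-2 + U)/(U + (6*U + U)))/6 = ((-2 + U)/(U + 7*U))/6 = ((-2 + U)/((8*U)))/6 = ((-2 + U)*(1/(8*U)))/6 = ((-2 + U)/(8*U))/6 = (-2 + U)/(48*U))
29*(X(-9) + f(-6, -10)) = 29*((1/48)*(-2 - 9)/(-9) + 5) = 29*((1/48)*(-1/9)*(-11) + 5) = 29*(11/432 + 5) = 29*(2171/432) = 62959/432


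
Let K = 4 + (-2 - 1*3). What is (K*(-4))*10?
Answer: 40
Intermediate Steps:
K = -1 (K = 4 + (-2 - 3) = 4 - 5 = -1)
(K*(-4))*10 = -1*(-4)*10 = 4*10 = 40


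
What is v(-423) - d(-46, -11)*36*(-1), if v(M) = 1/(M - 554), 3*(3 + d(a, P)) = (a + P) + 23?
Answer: -504133/977 ≈ -516.00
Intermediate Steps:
d(a, P) = 14/3 + P/3 + a/3 (d(a, P) = -3 + ((a + P) + 23)/3 = -3 + ((P + a) + 23)/3 = -3 + (23 + P + a)/3 = -3 + (23/3 + P/3 + a/3) = 14/3 + P/3 + a/3)
v(M) = 1/(-554 + M)
v(-423) - d(-46, -11)*36*(-1) = 1/(-554 - 423) - (14/3 + (1/3)*(-11) + (1/3)*(-46))*36*(-1) = 1/(-977) - (14/3 - 11/3 - 46/3)*(-36) = -1/977 - (-43)*(-36)/3 = -1/977 - 1*516 = -1/977 - 516 = -504133/977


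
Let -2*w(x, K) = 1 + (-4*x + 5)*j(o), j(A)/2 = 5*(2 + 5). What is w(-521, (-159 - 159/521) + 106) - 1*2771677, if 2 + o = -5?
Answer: -5689585/2 ≈ -2.8448e+6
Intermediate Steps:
o = -7 (o = -2 - 5 = -7)
j(A) = 70 (j(A) = 2*(5*(2 + 5)) = 2*(5*7) = 2*35 = 70)
w(x, K) = -351/2 + 140*x (w(x, K) = -(1 + (-4*x + 5)*70)/2 = -(1 + (5 - 4*x)*70)/2 = -(1 + (350 - 280*x))/2 = -(351 - 280*x)/2 = -351/2 + 140*x)
w(-521, (-159 - 159/521) + 106) - 1*2771677 = (-351/2 + 140*(-521)) - 1*2771677 = (-351/2 - 72940) - 2771677 = -146231/2 - 2771677 = -5689585/2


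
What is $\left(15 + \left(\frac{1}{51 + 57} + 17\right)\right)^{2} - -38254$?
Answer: $\frac{458145505}{11664} \approx 39279.0$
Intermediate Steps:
$\left(15 + \left(\frac{1}{51 + 57} + 17\right)\right)^{2} - -38254 = \left(15 + \left(\frac{1}{108} + 17\right)\right)^{2} + 38254 = \left(15 + \frac{1837}{108}\right)^{2} + 38254 = \left(\frac{3457}{108}\right)^{2} + 38254 = \frac{11950849}{11664} + 38254 = \frac{458145505}{11664}$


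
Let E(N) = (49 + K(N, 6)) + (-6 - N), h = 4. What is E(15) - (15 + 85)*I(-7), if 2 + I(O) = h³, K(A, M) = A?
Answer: -6157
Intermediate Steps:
E(N) = 43 (E(N) = (49 + N) + (-6 - N) = 43)
I(O) = 62 (I(O) = -2 + 4³ = -2 + 64 = 62)
E(15) - (15 + 85)*I(-7) = 43 - (15 + 85)*62 = 43 - 100*62 = 43 - 1*6200 = 43 - 6200 = -6157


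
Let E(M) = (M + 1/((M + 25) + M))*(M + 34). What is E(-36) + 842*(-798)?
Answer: -31576666/47 ≈ -6.7184e+5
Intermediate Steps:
E(M) = (34 + M)*(M + 1/(25 + 2*M)) (E(M) = (M + 1/((25 + M) + M))*(34 + M) = (M + 1/(25 + 2*M))*(34 + M) = (34 + M)*(M + 1/(25 + 2*M)))
E(-36) + 842*(-798) = (34 + 2*(-36)**3 + 93*(-36)**2 + 851*(-36))/(25 + 2*(-36)) + 842*(-798) = (34 + 2*(-46656) + 93*1296 - 30636)/(25 - 72) - 671916 = (34 - 93312 + 120528 - 30636)/(-47) - 671916 = -1/47*(-3386) - 671916 = 3386/47 - 671916 = -31576666/47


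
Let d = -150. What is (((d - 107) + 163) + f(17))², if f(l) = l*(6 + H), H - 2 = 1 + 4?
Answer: 16129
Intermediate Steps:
H = 7 (H = 2 + (1 + 4) = 2 + 5 = 7)
f(l) = 13*l (f(l) = l*(6 + 7) = l*13 = 13*l)
(((d - 107) + 163) + f(17))² = (((-150 - 107) + 163) + 13*17)² = ((-257 + 163) + 221)² = (-94 + 221)² = 127² = 16129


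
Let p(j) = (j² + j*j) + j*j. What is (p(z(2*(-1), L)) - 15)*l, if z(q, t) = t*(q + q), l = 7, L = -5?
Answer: 8295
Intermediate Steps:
z(q, t) = 2*q*t (z(q, t) = t*(2*q) = 2*q*t)
p(j) = 3*j² (p(j) = (j² + j²) + j² = 2*j² + j² = 3*j²)
(p(z(2*(-1), L)) - 15)*l = (3*(2*(2*(-1))*(-5))² - 15)*7 = (3*(2*(-2)*(-5))² - 15)*7 = (3*20² - 15)*7 = (3*400 - 15)*7 = (1200 - 15)*7 = 1185*7 = 8295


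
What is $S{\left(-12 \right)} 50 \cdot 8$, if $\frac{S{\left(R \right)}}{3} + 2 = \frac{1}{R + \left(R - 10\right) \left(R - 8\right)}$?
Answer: $- \frac{256500}{107} \approx -2397.2$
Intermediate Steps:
$S{\left(R \right)} = -6 + \frac{3}{R + \left(-10 + R\right) \left(-8 + R\right)}$ ($S{\left(R \right)} = -6 + \frac{3}{R + \left(R - 10\right) \left(R - 8\right)} = -6 + \frac{3}{R + \left(-10 + R\right) \left(-8 + R\right)}$)
$S{\left(-12 \right)} 50 \cdot 8 = \frac{3 \left(-159 - 2 \left(-12\right)^{2} + 34 \left(-12\right)\right)}{80 + \left(-12\right)^{2} - -204} \cdot 50 \cdot 8 = \frac{3 \left(-159 - 288 - 408\right)}{80 + 144 + 204} \cdot 400 = \frac{3 \left(-159 - 288 - 408\right)}{428} \cdot 400 = 3 \cdot \frac{1}{428} \left(-855\right) 400 = \left(- \frac{2565}{428}\right) 400 = - \frac{256500}{107}$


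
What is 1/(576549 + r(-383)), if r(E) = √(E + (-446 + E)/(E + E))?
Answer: 441636534/254625102333715 - I*√224092534/254625102333715 ≈ 1.7345e-6 - 5.8791e-11*I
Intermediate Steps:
r(E) = √(E + (-446 + E)/(2*E)) (r(E) = √(E + (-446 + E)/((2*E))) = √(E + (-446 + E)*(1/(2*E))) = √(E + (-446 + E)/(2*E)))
1/(576549 + r(-383)) = 1/(576549 + √(2 - 892/(-383) + 4*(-383))/2) = 1/(576549 + √(2 - 892*(-1/383) - 1532)/2) = 1/(576549 + √(2 + 892/383 - 1532)/2) = 1/(576549 + √(-585098/383)/2) = 1/(576549 + (I*√224092534/383)/2) = 1/(576549 + I*√224092534/766)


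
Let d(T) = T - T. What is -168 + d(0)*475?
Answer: -168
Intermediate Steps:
d(T) = 0
-168 + d(0)*475 = -168 + 0*475 = -168 + 0 = -168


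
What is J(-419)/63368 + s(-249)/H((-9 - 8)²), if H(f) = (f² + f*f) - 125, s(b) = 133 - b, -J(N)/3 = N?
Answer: 234021245/10577196456 ≈ 0.022125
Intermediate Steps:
J(N) = -3*N
H(f) = -125 + 2*f² (H(f) = (f² + f²) - 125 = 2*f² - 125 = -125 + 2*f²)
J(-419)/63368 + s(-249)/H((-9 - 8)²) = -3*(-419)/63368 + (133 - 1*(-249))/(-125 + 2*((-9 - 8)²)²) = 1257*(1/63368) + (133 + 249)/(-125 + 2*((-17)²)²) = 1257/63368 + 382/(-125 + 2*289²) = 1257/63368 + 382/(-125 + 2*83521) = 1257/63368 + 382/(-125 + 167042) = 1257/63368 + 382/166917 = 234021245/10577196456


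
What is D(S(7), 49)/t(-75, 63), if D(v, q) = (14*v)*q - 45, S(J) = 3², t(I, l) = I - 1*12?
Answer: -2043/29 ≈ -70.448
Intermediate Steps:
t(I, l) = -12 + I (t(I, l) = I - 12 = -12 + I)
S(J) = 9
D(v, q) = -45 + 14*q*v (D(v, q) = 14*q*v - 45 = -45 + 14*q*v)
D(S(7), 49)/t(-75, 63) = (-45 + 14*49*9)/(-12 - 75) = (-45 + 6174)/(-87) = 6129*(-1/87) = -2043/29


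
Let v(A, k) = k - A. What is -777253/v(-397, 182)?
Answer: -777253/579 ≈ -1342.4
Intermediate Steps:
-777253/v(-397, 182) = -777253/(182 - 1*(-397)) = -777253/(182 + 397) = -777253/579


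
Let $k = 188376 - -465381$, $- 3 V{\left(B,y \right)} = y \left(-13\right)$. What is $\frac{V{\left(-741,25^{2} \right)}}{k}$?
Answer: $\frac{625}{150867} \approx 0.0041427$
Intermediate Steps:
$V{\left(B,y \right)} = \frac{13 y}{3}$ ($V{\left(B,y \right)} = - \frac{y \left(-13\right)}{3} = - \frac{\left(-13\right) y}{3} = \frac{13 y}{3}$)
$k = 653757$ ($k = 188376 + 465381 = 653757$)
$\frac{V{\left(-741,25^{2} \right)}}{k} = \frac{\frac{13}{3} \cdot 25^{2}}{653757} = \frac{13}{3} \cdot 625 \cdot \frac{1}{653757} = \frac{8125}{3} \cdot \frac{1}{653757} = \frac{625}{150867}$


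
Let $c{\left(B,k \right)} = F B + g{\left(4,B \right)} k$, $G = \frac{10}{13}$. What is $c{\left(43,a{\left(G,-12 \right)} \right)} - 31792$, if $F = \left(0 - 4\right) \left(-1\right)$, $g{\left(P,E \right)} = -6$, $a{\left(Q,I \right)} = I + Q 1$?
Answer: $- \frac{410184}{13} \approx -31553.0$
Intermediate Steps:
$G = \frac{10}{13}$ ($G = 10 \cdot \frac{1}{13} = \frac{10}{13} \approx 0.76923$)
$a{\left(Q,I \right)} = I + Q$
$F = 4$ ($F = \left(-4\right) \left(-1\right) = 4$)
$c{\left(B,k \right)} = - 6 k + 4 B$ ($c{\left(B,k \right)} = 4 B - 6 k = - 6 k + 4 B$)
$c{\left(43,a{\left(G,-12 \right)} \right)} - 31792 = \left(- 6 \left(-12 + \frac{10}{13}\right) + 4 \cdot 43\right) - 31792 = \left(\left(-6\right) \left(- \frac{146}{13}\right) + 172\right) - 31792 = \left(\frac{876}{13} + 172\right) - 31792 = \frac{3112}{13} - 31792 = - \frac{410184}{13}$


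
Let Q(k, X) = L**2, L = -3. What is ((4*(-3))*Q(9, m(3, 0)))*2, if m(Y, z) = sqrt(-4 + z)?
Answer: -216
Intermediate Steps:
Q(k, X) = 9 (Q(k, X) = (-3)**2 = 9)
((4*(-3))*Q(9, m(3, 0)))*2 = ((4*(-3))*9)*2 = -12*9*2 = -108*2 = -216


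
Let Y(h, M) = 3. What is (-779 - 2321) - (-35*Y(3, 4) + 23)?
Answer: -3018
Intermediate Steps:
(-779 - 2321) - (-35*Y(3, 4) + 23) = (-779 - 2321) - (-35*3 + 23) = -3100 - (-105 + 23) = -3100 - 1*(-82) = -3100 + 82 = -3018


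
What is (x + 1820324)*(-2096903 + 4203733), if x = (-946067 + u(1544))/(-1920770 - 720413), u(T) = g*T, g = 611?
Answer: 10129235826692309250/2641183 ≈ 3.8351e+12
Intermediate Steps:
u(T) = 611*T
x = 2683/2641183 (x = (-946067 + 611*1544)/(-1920770 - 720413) = (-946067 + 943384)/(-2641183) = -2683*(-1/2641183) = 2683/2641183 ≈ 0.0010158)
(x + 1820324)*(-2096903 + 4203733) = (2683/2641183 + 1820324)*(-2096903 + 4203733) = (4807808805975/2641183)*2106830 = 10129235826692309250/2641183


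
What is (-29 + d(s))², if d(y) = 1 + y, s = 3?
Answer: 625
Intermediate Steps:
(-29 + d(s))² = (-29 + (1 + 3))² = (-29 + 4)² = (-25)² = 625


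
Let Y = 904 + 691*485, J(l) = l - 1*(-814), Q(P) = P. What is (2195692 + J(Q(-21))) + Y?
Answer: 2532524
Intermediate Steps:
J(l) = 814 + l (J(l) = l + 814 = 814 + l)
Y = 336039 (Y = 904 + 335135 = 336039)
(2195692 + J(Q(-21))) + Y = (2195692 + (814 - 21)) + 336039 = (2195692 + 793) + 336039 = 2196485 + 336039 = 2532524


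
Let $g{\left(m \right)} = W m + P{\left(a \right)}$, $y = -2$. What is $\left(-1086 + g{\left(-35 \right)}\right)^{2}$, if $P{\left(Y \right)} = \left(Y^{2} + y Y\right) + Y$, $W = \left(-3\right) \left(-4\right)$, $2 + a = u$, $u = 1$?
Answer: $2262016$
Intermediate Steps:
$a = -1$ ($a = -2 + 1 = -1$)
$W = 12$
$P{\left(Y \right)} = Y^{2} - Y$ ($P{\left(Y \right)} = \left(Y^{2} - 2 Y\right) + Y = Y^{2} - Y$)
$g{\left(m \right)} = 2 + 12 m$ ($g{\left(m \right)} = 12 m - \left(-1 - 1\right) = 12 m - -2 = 12 m + 2 = 2 + 12 m$)
$\left(-1086 + g{\left(-35 \right)}\right)^{2} = \left(-1086 + \left(2 + 12 \left(-35\right)\right)\right)^{2} = \left(-1086 + \left(2 - 420\right)\right)^{2} = \left(-1086 - 418\right)^{2} = \left(-1504\right)^{2} = 2262016$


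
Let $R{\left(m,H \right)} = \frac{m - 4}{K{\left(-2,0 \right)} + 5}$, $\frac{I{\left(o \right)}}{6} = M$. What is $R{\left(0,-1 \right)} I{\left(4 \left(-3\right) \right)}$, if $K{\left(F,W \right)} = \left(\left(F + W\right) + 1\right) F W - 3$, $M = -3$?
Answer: $36$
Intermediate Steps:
$K{\left(F,W \right)} = -3 + F W \left(1 + F + W\right)$ ($K{\left(F,W \right)} = \left(1 + F + W\right) F W - 3 = F \left(1 + F + W\right) W - 3 = F W \left(1 + F + W\right) - 3 = -3 + F W \left(1 + F + W\right)$)
$I{\left(o \right)} = -18$ ($I{\left(o \right)} = 6 \left(-3\right) = -18$)
$R{\left(m,H \right)} = -2 + \frac{m}{2}$ ($R{\left(m,H \right)} = \frac{m - 4}{\left(-3 - 0 - 2 \cdot 0^{2} + 0 \left(-2\right)^{2}\right) + 5} = \frac{-4 + m}{\left(-3 + 0 - 0 + 0 \cdot 4\right) + 5} = \frac{-4 + m}{\left(-3 + 0 + 0 + 0\right) + 5} = \frac{-4 + m}{-3 + 5} = \frac{-4 + m}{2} = \left(-4 + m\right) \frac{1}{2} = -2 + \frac{m}{2}$)
$R{\left(0,-1 \right)} I{\left(4 \left(-3\right) \right)} = \left(-2 + \frac{1}{2} \cdot 0\right) \left(-18\right) = \left(-2 + 0\right) \left(-18\right) = \left(-2\right) \left(-18\right) = 36$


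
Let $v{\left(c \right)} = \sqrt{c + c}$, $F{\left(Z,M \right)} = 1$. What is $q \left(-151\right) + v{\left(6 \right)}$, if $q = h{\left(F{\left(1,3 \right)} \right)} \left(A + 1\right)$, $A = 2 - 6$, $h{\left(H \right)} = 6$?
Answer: $2718 + 2 \sqrt{3} \approx 2721.5$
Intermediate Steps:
$A = -4$ ($A = 2 - 6 = -4$)
$v{\left(c \right)} = \sqrt{2} \sqrt{c}$ ($v{\left(c \right)} = \sqrt{2 c} = \sqrt{2} \sqrt{c}$)
$q = -18$ ($q = 6 \left(-4 + 1\right) = 6 \left(-3\right) = -18$)
$q \left(-151\right) + v{\left(6 \right)} = \left(-18\right) \left(-151\right) + \sqrt{2} \sqrt{6} = 2718 + 2 \sqrt{3}$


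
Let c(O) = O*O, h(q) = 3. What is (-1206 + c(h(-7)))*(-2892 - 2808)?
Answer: 6822900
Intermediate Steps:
c(O) = O**2
(-1206 + c(h(-7)))*(-2892 - 2808) = (-1206 + 3**2)*(-2892 - 2808) = (-1206 + 9)*(-5700) = -1197*(-5700) = 6822900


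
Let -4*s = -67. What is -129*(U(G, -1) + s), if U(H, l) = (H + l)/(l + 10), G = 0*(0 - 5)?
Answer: -25757/12 ≈ -2146.4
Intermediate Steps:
G = 0 (G = 0*(-5) = 0)
U(H, l) = (H + l)/(10 + l)
s = 67/4 (s = -¼*(-67) = 67/4 ≈ 16.750)
-129*(U(G, -1) + s) = -129*((0 - 1)/(10 - 1) + 67/4) = -129*(-1/9 + 67/4) = -129*((⅑)*(-1) + 67/4) = -129*(-⅑ + 67/4) = -129*599/36 = -25757/12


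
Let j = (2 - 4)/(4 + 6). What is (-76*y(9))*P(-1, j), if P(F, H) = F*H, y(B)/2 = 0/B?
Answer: 0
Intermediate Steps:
y(B) = 0 (y(B) = 2*(0/B) = 2*0 = 0)
j = -1/5 (j = -2/10 = -2*1/10 = -1/5 ≈ -0.20000)
(-76*y(9))*P(-1, j) = (-76*0)*(-1*(-1/5)) = 0*(1/5) = 0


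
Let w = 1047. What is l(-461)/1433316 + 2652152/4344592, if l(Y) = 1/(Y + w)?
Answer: 139225245963709/228070219441512 ≈ 0.61045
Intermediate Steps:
l(Y) = 1/(1047 + Y) (l(Y) = 1/(Y + 1047) = 1/(1047 + Y))
l(-461)/1433316 + 2652152/4344592 = 1/((1047 - 461)*1433316) + 2652152/4344592 = (1/1433316)/586 + 2652152*(1/4344592) = (1/586)*(1/1433316) + 331519/543074 = 1/839923176 + 331519/543074 = 139225245963709/228070219441512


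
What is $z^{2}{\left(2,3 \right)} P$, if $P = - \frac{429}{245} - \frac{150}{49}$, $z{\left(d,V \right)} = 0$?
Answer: $0$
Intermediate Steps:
$P = - \frac{1179}{245}$ ($P = \left(-429\right) \frac{1}{245} - \frac{150}{49} = - \frac{429}{245} - \frac{150}{49} = - \frac{1179}{245} \approx -4.8122$)
$z^{2}{\left(2,3 \right)} P = 0^{2} \left(- \frac{1179}{245}\right) = 0 \left(- \frac{1179}{245}\right) = 0$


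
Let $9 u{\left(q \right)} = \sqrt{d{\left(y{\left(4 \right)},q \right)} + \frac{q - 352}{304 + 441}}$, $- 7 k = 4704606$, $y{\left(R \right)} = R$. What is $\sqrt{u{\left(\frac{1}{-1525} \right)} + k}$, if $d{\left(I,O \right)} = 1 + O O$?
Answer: $\frac{\sqrt{-612119229743898450 + 1336083 \sqrt{3026255709}}}{954345} \approx 819.81 i$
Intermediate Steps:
$k = - \frac{4704606}{7}$ ($k = \left(- \frac{1}{7}\right) 4704606 = - \frac{4704606}{7} \approx -6.7209 \cdot 10^{5}$)
$d{\left(I,O \right)} = 1 + O^{2}$
$u{\left(q \right)} = \frac{\sqrt{\frac{393}{745} + q^{2} + \frac{q}{745}}}{9}$ ($u{\left(q \right)} = \frac{\sqrt{\left(1 + q^{2}\right) + \frac{q - 352}{304 + 441}}}{9} = \frac{\sqrt{\left(1 + q^{2}\right) + \frac{-352 + q}{745}}}{9} = \frac{\sqrt{\left(1 + q^{2}\right) + \left(-352 + q\right) \frac{1}{745}}}{9} = \frac{\sqrt{\left(1 + q^{2}\right) + \left(- \frac{352}{745} + \frac{q}{745}\right)}}{9} = \frac{\sqrt{\frac{393}{745} + q^{2} + \frac{q}{745}}}{9}$)
$\sqrt{u{\left(\frac{1}{-1525} \right)} + k} = \sqrt{\frac{\sqrt{292785 + \frac{745}{-1525} + 555025 \left(\frac{1}{-1525}\right)^{2}}}{6705} - \frac{4704606}{7}} = \sqrt{\frac{\sqrt{292785 + 745 \left(- \frac{1}{1525}\right) + 555025 \left(- \frac{1}{1525}\right)^{2}}}{6705} - \frac{4704606}{7}} = \sqrt{\frac{\sqrt{292785 - \frac{149}{305} + 555025 \cdot \frac{1}{2325625}}}{6705} - \frac{4704606}{7}} = \sqrt{\frac{\sqrt{292785 - \frac{149}{305} + \frac{22201}{93025}}}{6705} - \frac{4704606}{7}} = \sqrt{\frac{\sqrt{\frac{27236301381}{93025}}}{6705} - \frac{4704606}{7}} = \sqrt{\frac{\frac{3}{305} \sqrt{3026255709}}{6705} - \frac{4704606}{7}} = \sqrt{\frac{\sqrt{3026255709}}{681675} - \frac{4704606}{7}} = \sqrt{- \frac{4704606}{7} + \frac{\sqrt{3026255709}}{681675}}$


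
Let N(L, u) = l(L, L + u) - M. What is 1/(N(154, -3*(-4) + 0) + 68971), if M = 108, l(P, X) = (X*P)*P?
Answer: 1/4005719 ≈ 2.4964e-7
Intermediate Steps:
l(P, X) = X*P**2 (l(P, X) = (P*X)*P = X*P**2)
N(L, u) = -108 + L**2*(L + u) (N(L, u) = (L + u)*L**2 - 1*108 = L**2*(L + u) - 108 = -108 + L**2*(L + u))
1/(N(154, -3*(-4) + 0) + 68971) = 1/((-108 + 154**2*(154 + (-3*(-4) + 0))) + 68971) = 1/((-108 + 23716*(154 + (12 + 0))) + 68971) = 1/((-108 + 23716*(154 + 12)) + 68971) = 1/((-108 + 23716*166) + 68971) = 1/((-108 + 3936856) + 68971) = 1/(3936748 + 68971) = 1/4005719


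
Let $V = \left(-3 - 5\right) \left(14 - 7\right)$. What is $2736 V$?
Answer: $-153216$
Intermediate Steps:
$V = -56$ ($V = \left(-8\right) 7 = -56$)
$2736 V = 2736 \left(-56\right) = -153216$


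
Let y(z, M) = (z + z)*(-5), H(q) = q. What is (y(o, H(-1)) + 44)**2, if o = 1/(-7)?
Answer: 101124/49 ≈ 2063.8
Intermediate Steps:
o = -1/7 ≈ -0.14286
y(z, M) = -10*z (y(z, M) = (2*z)*(-5) = -10*z)
(y(o, H(-1)) + 44)**2 = (-10*(-1/7) + 44)**2 = (10/7 + 44)**2 = (318/7)**2 = 101124/49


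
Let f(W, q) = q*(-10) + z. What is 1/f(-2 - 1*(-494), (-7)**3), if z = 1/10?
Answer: 10/34301 ≈ 0.00029154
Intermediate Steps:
z = 1/10 ≈ 0.10000
f(W, q) = 1/10 - 10*q (f(W, q) = q*(-10) + 1/10 = -10*q + 1/10 = 1/10 - 10*q)
1/f(-2 - 1*(-494), (-7)**3) = 1/(1/10 - 10*(-7)**3) = 1/(1/10 - 10*(-343)) = 1/(1/10 + 3430) = 1/(34301/10) = 10/34301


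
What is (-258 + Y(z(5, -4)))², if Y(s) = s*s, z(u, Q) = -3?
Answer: 62001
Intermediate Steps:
Y(s) = s²
(-258 + Y(z(5, -4)))² = (-258 + (-3)²)² = (-258 + 9)² = (-249)² = 62001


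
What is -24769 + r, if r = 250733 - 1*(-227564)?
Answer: 453528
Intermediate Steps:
r = 478297 (r = 250733 + 227564 = 478297)
-24769 + r = -24769 + 478297 = 453528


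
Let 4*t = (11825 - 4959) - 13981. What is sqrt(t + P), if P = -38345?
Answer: I*sqrt(160495)/2 ≈ 200.31*I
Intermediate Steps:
t = -7115/4 (t = ((11825 - 4959) - 13981)/4 = (6866 - 13981)/4 = (1/4)*(-7115) = -7115/4 ≈ -1778.8)
sqrt(t + P) = sqrt(-7115/4 - 38345) = sqrt(-160495/4) = I*sqrt(160495)/2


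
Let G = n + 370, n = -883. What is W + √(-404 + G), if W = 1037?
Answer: 1037 + I*√917 ≈ 1037.0 + 30.282*I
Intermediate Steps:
G = -513 (G = -883 + 370 = -513)
W + √(-404 + G) = 1037 + √(-404 - 513) = 1037 + √(-917) = 1037 + I*√917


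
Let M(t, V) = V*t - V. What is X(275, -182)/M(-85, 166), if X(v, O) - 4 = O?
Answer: 89/7138 ≈ 0.012468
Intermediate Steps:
X(v, O) = 4 + O
M(t, V) = -V + V*t
X(275, -182)/M(-85, 166) = (4 - 182)/((166*(-1 - 85))) = -178/(166*(-86)) = -178/(-14276) = -178*(-1/14276) = 89/7138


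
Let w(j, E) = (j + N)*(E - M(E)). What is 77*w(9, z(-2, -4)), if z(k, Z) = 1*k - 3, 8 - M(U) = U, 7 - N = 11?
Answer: -6930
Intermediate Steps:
N = -4 (N = 7 - 1*11 = 7 - 11 = -4)
M(U) = 8 - U
z(k, Z) = -3 + k (z(k, Z) = k - 3 = -3 + k)
w(j, E) = (-8 + 2*E)*(-4 + j) (w(j, E) = (j - 4)*(E - (8 - E)) = (-4 + j)*(E + (-8 + E)) = (-4 + j)*(-8 + 2*E) = (-8 + 2*E)*(-4 + j))
77*w(9, z(-2, -4)) = 77*(32 - 8*(-3 - 2) + (-3 - 2)*9 + 9*(-8 + (-3 - 2))) = 77*(32 - 8*(-5) - 5*9 + 9*(-8 - 5)) = 77*(32 + 40 - 45 + 9*(-13)) = 77*(32 + 40 - 45 - 117) = 77*(-90) = -6930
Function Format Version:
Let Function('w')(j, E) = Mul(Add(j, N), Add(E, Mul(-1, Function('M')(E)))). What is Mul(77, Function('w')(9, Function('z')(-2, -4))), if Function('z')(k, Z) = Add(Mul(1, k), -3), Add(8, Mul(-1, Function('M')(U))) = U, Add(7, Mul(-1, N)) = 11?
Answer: -6930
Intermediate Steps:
N = -4 (N = Add(7, Mul(-1, 11)) = Add(7, -11) = -4)
Function('M')(U) = Add(8, Mul(-1, U))
Function('z')(k, Z) = Add(-3, k) (Function('z')(k, Z) = Add(k, -3) = Add(-3, k))
Function('w')(j, E) = Mul(Add(-8, Mul(2, E)), Add(-4, j)) (Function('w')(j, E) = Mul(Add(j, -4), Add(E, Mul(-1, Add(8, Mul(-1, E))))) = Mul(Add(-4, j), Add(E, Add(-8, E))) = Mul(Add(-4, j), Add(-8, Mul(2, E))) = Mul(Add(-8, Mul(2, E)), Add(-4, j)))
Mul(77, Function('w')(9, Function('z')(-2, -4))) = Mul(77, Add(32, Mul(-8, Add(-3, -2)), Mul(Add(-3, -2), 9), Mul(9, Add(-8, Add(-3, -2))))) = Mul(77, Add(32, Mul(-8, -5), Mul(-5, 9), Mul(9, Add(-8, -5)))) = Mul(77, Add(32, 40, -45, Mul(9, -13))) = Mul(77, Add(32, 40, -45, -117)) = Mul(77, -90) = -6930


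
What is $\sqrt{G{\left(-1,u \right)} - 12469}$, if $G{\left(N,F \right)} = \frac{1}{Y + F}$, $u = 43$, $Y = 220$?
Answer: $\frac{i \sqrt{862467998}}{263} \approx 111.66 i$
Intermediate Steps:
$G{\left(N,F \right)} = \frac{1}{220 + F}$
$\sqrt{G{\left(-1,u \right)} - 12469} = \sqrt{\frac{1}{220 + 43} - 12469} = \sqrt{\frac{1}{263} - 12469} = \sqrt{- \frac{3279346}{263}} = \frac{i \sqrt{862467998}}{263}$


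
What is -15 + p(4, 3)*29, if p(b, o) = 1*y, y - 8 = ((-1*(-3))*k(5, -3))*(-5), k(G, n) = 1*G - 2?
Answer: -1088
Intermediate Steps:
k(G, n) = -2 + G (k(G, n) = G - 2 = -2 + G)
y = -37 (y = 8 + ((-1*(-3))*(-2 + 5))*(-5) = 8 + (3*3)*(-5) = 8 + 9*(-5) = 8 - 45 = -37)
p(b, o) = -37 (p(b, o) = 1*(-37) = -37)
-15 + p(4, 3)*29 = -15 - 37*29 = -15 - 1073 = -1088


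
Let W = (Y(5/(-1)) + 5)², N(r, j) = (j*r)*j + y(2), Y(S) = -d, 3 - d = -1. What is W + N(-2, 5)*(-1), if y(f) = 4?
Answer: 47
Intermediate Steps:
d = 4 (d = 3 - 1*(-1) = 3 + 1 = 4)
Y(S) = -4 (Y(S) = -1*4 = -4)
N(r, j) = 4 + r*j² (N(r, j) = (j*r)*j + 4 = r*j² + 4 = 4 + r*j²)
W = 1 (W = (-4 + 5)² = 1² = 1)
W + N(-2, 5)*(-1) = 1 + (4 - 2*5²)*(-1) = 1 + (4 - 2*25)*(-1) = 1 + (4 - 50)*(-1) = 1 - 46*(-1) = 1 + 46 = 47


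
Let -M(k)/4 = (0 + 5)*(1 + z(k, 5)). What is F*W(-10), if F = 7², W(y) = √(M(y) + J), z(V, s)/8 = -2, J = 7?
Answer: 49*√307 ≈ 858.55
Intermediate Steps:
z(V, s) = -16 (z(V, s) = 8*(-2) = -16)
M(k) = 300 (M(k) = -4*(0 + 5)*(1 - 16) = -20*(-15) = -4*(-75) = 300)
W(y) = √307 (W(y) = √(300 + 7) = √307)
F = 49
F*W(-10) = 49*√307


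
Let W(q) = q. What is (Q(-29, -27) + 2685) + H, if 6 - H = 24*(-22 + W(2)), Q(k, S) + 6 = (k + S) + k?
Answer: 3080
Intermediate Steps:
Q(k, S) = -6 + S + 2*k (Q(k, S) = -6 + ((k + S) + k) = -6 + ((S + k) + k) = -6 + (S + 2*k) = -6 + S + 2*k)
H = 486 (H = 6 - 24*(-22 + 2) = 6 - 24*(-20) = 6 - 1*(-480) = 6 + 480 = 486)
(Q(-29, -27) + 2685) + H = ((-6 - 27 + 2*(-29)) + 2685) + 486 = ((-6 - 27 - 58) + 2685) + 486 = (-91 + 2685) + 486 = 2594 + 486 = 3080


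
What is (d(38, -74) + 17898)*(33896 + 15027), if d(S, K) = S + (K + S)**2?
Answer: 940887136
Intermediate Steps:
(d(38, -74) + 17898)*(33896 + 15027) = ((38 + (-74 + 38)**2) + 17898)*(33896 + 15027) = ((38 + (-36)**2) + 17898)*48923 = ((38 + 1296) + 17898)*48923 = (1334 + 17898)*48923 = 19232*48923 = 940887136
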